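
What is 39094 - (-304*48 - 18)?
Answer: 53704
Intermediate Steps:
39094 - (-304*48 - 18) = 39094 - (-14592 - 18) = 39094 - 1*(-14610) = 39094 + 14610 = 53704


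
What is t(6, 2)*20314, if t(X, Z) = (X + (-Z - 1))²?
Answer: 182826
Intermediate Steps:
t(X, Z) = (-1 + X - Z)² (t(X, Z) = (X + (-1 - Z))² = (-1 + X - Z)²)
t(6, 2)*20314 = (1 + 2 - 1*6)²*20314 = (1 + 2 - 6)²*20314 = (-3)²*20314 = 9*20314 = 182826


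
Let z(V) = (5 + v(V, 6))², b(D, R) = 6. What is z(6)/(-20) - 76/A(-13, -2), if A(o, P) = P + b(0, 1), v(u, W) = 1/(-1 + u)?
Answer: -2544/125 ≈ -20.352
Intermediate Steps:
z(V) = (5 + 1/(-1 + V))²
A(o, P) = 6 + P (A(o, P) = P + 6 = 6 + P)
z(6)/(-20) - 76/A(-13, -2) = ((-4 + 5*6)²/(-1 + 6)²)/(-20) - 76/(6 - 2) = ((-4 + 30)²/5²)*(-1/20) - 76/4 = ((1/25)*26²)*(-1/20) - 76*¼ = ((1/25)*676)*(-1/20) - 19 = (676/25)*(-1/20) - 19 = -169/125 - 19 = -2544/125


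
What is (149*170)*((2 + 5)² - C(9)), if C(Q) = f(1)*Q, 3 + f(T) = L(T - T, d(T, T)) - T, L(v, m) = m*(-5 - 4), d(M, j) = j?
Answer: 4204780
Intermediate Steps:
L(v, m) = -9*m (L(v, m) = m*(-9) = -9*m)
f(T) = -3 - 10*T (f(T) = -3 + (-9*T - T) = -3 - 10*T)
C(Q) = -13*Q (C(Q) = (-3 - 10*1)*Q = (-3 - 10)*Q = -13*Q)
(149*170)*((2 + 5)² - C(9)) = (149*170)*((2 + 5)² - (-13)*9) = 25330*(7² - 1*(-117)) = 25330*(49 + 117) = 25330*166 = 4204780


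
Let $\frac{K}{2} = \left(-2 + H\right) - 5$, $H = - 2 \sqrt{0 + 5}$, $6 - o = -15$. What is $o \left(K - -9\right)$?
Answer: $-105 - 84 \sqrt{5} \approx -292.83$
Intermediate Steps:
$o = 21$ ($o = 6 - -15 = 6 + 15 = 21$)
$H = - 2 \sqrt{5} \approx -4.4721$
$K = -14 - 4 \sqrt{5}$ ($K = 2 \left(\left(-2 - 2 \sqrt{5}\right) - 5\right) = 2 \left(-7 - 2 \sqrt{5}\right) = -14 - 4 \sqrt{5} \approx -22.944$)
$o \left(K - -9\right) = 21 \left(\left(-14 - 4 \sqrt{5}\right) - -9\right) = 21 \left(\left(-14 - 4 \sqrt{5}\right) + 9\right) = 21 \left(-5 - 4 \sqrt{5}\right) = -105 - 84 \sqrt{5}$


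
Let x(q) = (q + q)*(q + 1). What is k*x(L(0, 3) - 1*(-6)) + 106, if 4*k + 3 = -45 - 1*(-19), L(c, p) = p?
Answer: -1199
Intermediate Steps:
k = -29/4 (k = -3/4 + (-45 - 1*(-19))/4 = -3/4 + (-45 + 19)/4 = -3/4 + (1/4)*(-26) = -3/4 - 13/2 = -29/4 ≈ -7.2500)
x(q) = 2*q*(1 + q) (x(q) = (2*q)*(1 + q) = 2*q*(1 + q))
k*x(L(0, 3) - 1*(-6)) + 106 = -29*(3 - 1*(-6))*(1 + (3 - 1*(-6)))/2 + 106 = -29*(3 + 6)*(1 + (3 + 6))/2 + 106 = -29*9*(1 + 9)/2 + 106 = -29*9*10/2 + 106 = -29/4*180 + 106 = -1305 + 106 = -1199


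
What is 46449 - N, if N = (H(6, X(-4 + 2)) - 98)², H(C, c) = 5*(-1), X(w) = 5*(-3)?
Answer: 35840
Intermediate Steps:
X(w) = -15
H(C, c) = -5
N = 10609 (N = (-5 - 98)² = (-103)² = 10609)
46449 - N = 46449 - 1*10609 = 46449 - 10609 = 35840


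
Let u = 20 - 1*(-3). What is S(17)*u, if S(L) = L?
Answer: 391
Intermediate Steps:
u = 23 (u = 20 + 3 = 23)
S(17)*u = 17*23 = 391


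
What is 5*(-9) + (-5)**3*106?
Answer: -13295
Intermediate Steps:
5*(-9) + (-5)**3*106 = -45 - 125*106 = -45 - 13250 = -13295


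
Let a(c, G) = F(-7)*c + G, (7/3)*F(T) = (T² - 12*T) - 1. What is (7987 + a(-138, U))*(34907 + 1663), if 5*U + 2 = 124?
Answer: 52360926/7 ≈ 7.4801e+6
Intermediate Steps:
U = 122/5 (U = -⅖ + (⅕)*124 = -⅖ + 124/5 = 122/5 ≈ 24.400)
F(T) = -3/7 - 36*T/7 + 3*T²/7 (F(T) = 3*((T² - 12*T) - 1)/7 = 3*(-1 + T² - 12*T)/7 = -3/7 - 36*T/7 + 3*T²/7)
a(c, G) = G + 396*c/7 (a(c, G) = (-3/7 - 36/7*(-7) + (3/7)*(-7)²)*c + G = (-3/7 + 36 + (3/7)*49)*c + G = (-3/7 + 36 + 21)*c + G = 396*c/7 + G = G + 396*c/7)
(7987 + a(-138, U))*(34907 + 1663) = (7987 + (122/5 + (396/7)*(-138)))*(34907 + 1663) = (7987 + (122/5 - 54648/7))*36570 = (7987 - 272386/35)*36570 = (7159/35)*36570 = 52360926/7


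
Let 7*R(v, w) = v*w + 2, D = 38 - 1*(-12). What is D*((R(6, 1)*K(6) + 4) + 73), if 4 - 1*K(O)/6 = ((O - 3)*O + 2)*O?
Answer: -251450/7 ≈ -35921.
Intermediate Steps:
K(O) = 24 - 6*O*(2 + O*(-3 + O)) (K(O) = 24 - 6*((O - 3)*O + 2)*O = 24 - 6*((-3 + O)*O + 2)*O = 24 - 6*(O*(-3 + O) + 2)*O = 24 - 6*(2 + O*(-3 + O))*O = 24 - 6*O*(2 + O*(-3 + O)))
D = 50 (D = 38 + 12 = 50)
R(v, w) = 2/7 + v*w/7 (R(v, w) = (v*w + 2)/7 = (2 + v*w)/7 = 2/7 + v*w/7)
D*((R(6, 1)*K(6) + 4) + 73) = 50*(((2/7 + (⅐)*6*1)*(24 - 12*6 - 6*6³ + 18*6²) + 4) + 73) = 50*(((2/7 + 6/7)*(24 - 72 - 6*216 + 18*36) + 4) + 73) = 50*((8*(24 - 72 - 1296 + 648)/7 + 4) + 73) = 50*(((8/7)*(-696) + 4) + 73) = 50*((-5568/7 + 4) + 73) = 50*(-5540/7 + 73) = 50*(-5029/7) = -251450/7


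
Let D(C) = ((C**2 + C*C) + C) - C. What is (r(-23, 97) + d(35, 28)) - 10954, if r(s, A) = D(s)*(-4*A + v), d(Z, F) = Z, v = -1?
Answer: -422481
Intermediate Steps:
D(C) = 2*C**2 (D(C) = ((C**2 + C**2) + C) - C = (2*C**2 + C) - C = (C + 2*C**2) - C = 2*C**2)
r(s, A) = 2*s**2*(-1 - 4*A) (r(s, A) = (2*s**2)*(-4*A - 1) = (2*s**2)*(-1 - 4*A) = 2*s**2*(-1 - 4*A))
(r(-23, 97) + d(35, 28)) - 10954 = ((-23)**2*(-2 - 8*97) + 35) - 10954 = (529*(-2 - 776) + 35) - 10954 = (529*(-778) + 35) - 10954 = (-411562 + 35) - 10954 = -411527 - 10954 = -422481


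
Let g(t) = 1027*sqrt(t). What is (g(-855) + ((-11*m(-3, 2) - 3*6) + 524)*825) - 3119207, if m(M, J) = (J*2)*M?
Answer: -2592857 + 3081*I*sqrt(95) ≈ -2.5929e+6 + 30030.0*I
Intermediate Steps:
m(M, J) = 2*J*M (m(M, J) = (2*J)*M = 2*J*M)
(g(-855) + ((-11*m(-3, 2) - 3*6) + 524)*825) - 3119207 = (1027*sqrt(-855) + ((-22*2*(-3) - 3*6) + 524)*825) - 3119207 = (1027*(3*I*sqrt(95)) + ((-11*(-12) - 18) + 524)*825) - 3119207 = (3081*I*sqrt(95) + ((132 - 18) + 524)*825) - 3119207 = (3081*I*sqrt(95) + (114 + 524)*825) - 3119207 = (3081*I*sqrt(95) + 638*825) - 3119207 = (3081*I*sqrt(95) + 526350) - 3119207 = (526350 + 3081*I*sqrt(95)) - 3119207 = -2592857 + 3081*I*sqrt(95)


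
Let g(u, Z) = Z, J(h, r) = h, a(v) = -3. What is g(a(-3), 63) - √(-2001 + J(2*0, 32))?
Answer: 63 - I*√2001 ≈ 63.0 - 44.733*I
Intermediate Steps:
g(a(-3), 63) - √(-2001 + J(2*0, 32)) = 63 - √(-2001 + 2*0) = 63 - √(-2001 + 0) = 63 - √(-2001) = 63 - I*√2001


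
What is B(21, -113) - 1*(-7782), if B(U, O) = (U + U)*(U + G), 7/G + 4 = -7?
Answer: 95010/11 ≈ 8637.3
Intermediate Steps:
G = -7/11 (G = 7/(-4 - 7) = 7/(-11) = 7*(-1/11) = -7/11 ≈ -0.63636)
B(U, O) = 2*U*(-7/11 + U) (B(U, O) = (U + U)*(U - 7/11) = (2*U)*(-7/11 + U) = 2*U*(-7/11 + U))
B(21, -113) - 1*(-7782) = (2/11)*21*(-7 + 11*21) - 1*(-7782) = (2/11)*21*(-7 + 231) + 7782 = (2/11)*21*224 + 7782 = 9408/11 + 7782 = 95010/11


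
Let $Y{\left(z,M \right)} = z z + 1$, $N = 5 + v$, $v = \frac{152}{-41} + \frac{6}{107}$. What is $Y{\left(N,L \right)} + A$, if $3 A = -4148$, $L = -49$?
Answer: $- \frac{79668679838}{57737307} \approx -1379.8$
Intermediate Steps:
$v = - \frac{16018}{4387}$ ($v = 152 \left(- \frac{1}{41}\right) + 6 \cdot \frac{1}{107} = - \frac{152}{41} + \frac{6}{107} = - \frac{16018}{4387} \approx -3.6512$)
$A = - \frac{4148}{3}$ ($A = \frac{1}{3} \left(-4148\right) = - \frac{4148}{3} \approx -1382.7$)
$N = \frac{5917}{4387}$ ($N = 5 - \frac{16018}{4387} = \frac{5917}{4387} \approx 1.3488$)
$Y{\left(z,M \right)} = 1 + z^{2}$ ($Y{\left(z,M \right)} = z^{2} + 1 = 1 + z^{2}$)
$Y{\left(N,L \right)} + A = \left(1 + \left(\frac{5917}{4387}\right)^{2}\right) - \frac{4148}{3} = \left(1 + \frac{35010889}{19245769}\right) - \frac{4148}{3} = \frac{54256658}{19245769} - \frac{4148}{3} = - \frac{79668679838}{57737307}$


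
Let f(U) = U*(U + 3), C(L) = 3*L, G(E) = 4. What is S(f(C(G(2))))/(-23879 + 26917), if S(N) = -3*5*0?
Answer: 0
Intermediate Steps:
f(U) = U*(3 + U)
S(N) = 0 (S(N) = -15*0 = 0)
S(f(C(G(2))))/(-23879 + 26917) = 0/(-23879 + 26917) = 0/3038 = (1/3038)*0 = 0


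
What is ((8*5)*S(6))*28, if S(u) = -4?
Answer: -4480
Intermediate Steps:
((8*5)*S(6))*28 = ((8*5)*(-4))*28 = (40*(-4))*28 = -160*28 = -4480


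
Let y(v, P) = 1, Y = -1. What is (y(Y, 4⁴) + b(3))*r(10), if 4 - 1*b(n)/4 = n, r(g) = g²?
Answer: 500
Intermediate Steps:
b(n) = 16 - 4*n
(y(Y, 4⁴) + b(3))*r(10) = (1 + (16 - 4*3))*10² = (1 + (16 - 12))*100 = (1 + 4)*100 = 5*100 = 500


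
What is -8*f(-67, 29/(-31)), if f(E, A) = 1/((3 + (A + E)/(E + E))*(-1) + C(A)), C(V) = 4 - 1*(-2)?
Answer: -8308/2589 ≈ -3.2090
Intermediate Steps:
C(V) = 6 (C(V) = 4 + 2 = 6)
f(E, A) = 1/(3 - (A + E)/(2*E)) (f(E, A) = 1/((3 + (A + E)/(E + E))*(-1) + 6) = 1/((3 + (A + E)/((2*E)))*(-1) + 6) = 1/((3 + (A + E)*(1/(2*E)))*(-1) + 6) = 1/((3 + (A + E)/(2*E))*(-1) + 6) = 1/((-3 - (A + E)/(2*E)) + 6) = 1/(3 - (A + E)/(2*E)))
-8*f(-67, 29/(-31)) = -(-16)*(-67)/(29/(-31) - 5*(-67)) = -(-16)*(-67)/(29*(-1/31) + 335) = -(-16)*(-67)/(-29/31 + 335) = -(-16)*(-67)/10356/31 = -(-16)*(-67)*31/10356 = -8*2077/5178 = -8308/2589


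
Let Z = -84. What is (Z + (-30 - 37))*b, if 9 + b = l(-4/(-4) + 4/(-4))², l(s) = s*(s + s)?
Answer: 1359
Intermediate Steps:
l(s) = 2*s² (l(s) = s*(2*s) = 2*s²)
b = -9 (b = -9 + (2*(-4/(-4) + 4/(-4))²)² = -9 + (2*(-4*(-¼) + 4*(-¼))²)² = -9 + (2*(1 - 1)²)² = -9 + (2*0²)² = -9 + (2*0)² = -9 + 0² = -9 + 0 = -9)
(Z + (-30 - 37))*b = (-84 + (-30 - 37))*(-9) = (-84 - 67)*(-9) = -151*(-9) = 1359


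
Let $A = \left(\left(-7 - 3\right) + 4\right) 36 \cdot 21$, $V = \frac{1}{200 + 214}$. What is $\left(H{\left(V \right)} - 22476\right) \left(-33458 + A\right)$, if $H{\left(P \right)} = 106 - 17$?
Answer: $850571678$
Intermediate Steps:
$V = \frac{1}{414} \approx 0.0024155$
$H{\left(P \right)} = 89$
$A = -4536$ ($A = \left(-10 + 4\right) 36 \cdot 21 = \left(-6\right) 36 \cdot 21 = \left(-216\right) 21 = -4536$)
$\left(H{\left(V \right)} - 22476\right) \left(-33458 + A\right) = \left(89 - 22476\right) \left(-33458 - 4536\right) = \left(-22387\right) \left(-37994\right) = 850571678$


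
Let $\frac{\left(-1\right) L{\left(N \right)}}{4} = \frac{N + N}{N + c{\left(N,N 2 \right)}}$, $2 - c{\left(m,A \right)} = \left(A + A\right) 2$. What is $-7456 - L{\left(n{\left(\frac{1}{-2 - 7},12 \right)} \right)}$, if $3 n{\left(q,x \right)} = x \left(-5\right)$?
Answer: $- \frac{529456}{71} \approx -7457.1$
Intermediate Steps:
$c{\left(m,A \right)} = 2 - 4 A$ ($c{\left(m,A \right)} = 2 - \left(A + A\right) 2 = 2 - 2 A 2 = 2 - 4 A$)
$n{\left(q,x \right)} = - \frac{5 x}{3}$ ($n{\left(q,x \right)} = \frac{x \left(-5\right)}{3} = \frac{\left(-5\right) x}{3} = - \frac{5 x}{3}$)
$L{\left(N \right)} = - \frac{8 N}{2 - 7 N}$ ($L{\left(N \right)} = - 4 \frac{N + N}{N - \left(-2 + 4 N 2\right)} = - 4 \frac{2 N}{N - \left(-2 + 4 \cdot 2 N\right)} = - 4 \frac{2 N}{N - \left(-2 + 8 N\right)} = - 4 \frac{2 N}{2 - 7 N} = - \frac{8 N}{2 - 7 N}$)
$-7456 - L{\left(n{\left(\frac{1}{-2 - 7},12 \right)} \right)} = -7456 - \frac{8 \left(\left(- \frac{5}{3}\right) 12\right)}{-2 + 7 \left(\left(- \frac{5}{3}\right) 12\right)} = -7456 - 8 \left(-20\right) \frac{1}{-2 + 7 \left(-20\right)} = -7456 - 8 \left(-20\right) \frac{1}{-2 - 140} = -7456 - 8 \left(-20\right) \frac{1}{-142} = -7456 - 8 \left(-20\right) \left(- \frac{1}{142}\right) = -7456 - \frac{80}{71} = - \frac{529456}{71}$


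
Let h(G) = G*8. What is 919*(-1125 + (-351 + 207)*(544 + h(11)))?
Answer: -84670227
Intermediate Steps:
h(G) = 8*G
919*(-1125 + (-351 + 207)*(544 + h(11))) = 919*(-1125 + (-351 + 207)*(544 + 8*11)) = 919*(-1125 - 144*(544 + 88)) = 919*(-1125 - 144*632) = 919*(-1125 - 91008) = 919*(-92133) = -84670227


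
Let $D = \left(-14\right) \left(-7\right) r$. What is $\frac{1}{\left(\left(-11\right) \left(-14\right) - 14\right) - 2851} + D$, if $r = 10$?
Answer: $\frac{2656779}{2711} \approx 980.0$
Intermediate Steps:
$D = 980$ ($D = \left(-14\right) \left(-7\right) 10 = 98 \cdot 10 = 980$)
$\frac{1}{\left(\left(-11\right) \left(-14\right) - 14\right) - 2851} + D = \frac{1}{\left(\left(-11\right) \left(-14\right) - 14\right) - 2851} + 980 = \frac{1}{\left(154 - 14\right) - 2851} + 980 = \frac{1}{140 - 2851} + 980 = \frac{1}{-2711} + 980 = - \frac{1}{2711} + 980 = \frac{2656779}{2711}$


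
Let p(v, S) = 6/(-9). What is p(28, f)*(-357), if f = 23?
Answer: 238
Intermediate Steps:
p(v, S) = -⅔ (p(v, S) = 6*(-⅑) = -⅔)
p(28, f)*(-357) = -⅔*(-357) = 238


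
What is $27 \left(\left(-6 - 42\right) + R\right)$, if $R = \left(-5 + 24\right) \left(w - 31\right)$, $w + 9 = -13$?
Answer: $-28485$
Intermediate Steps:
$w = -22$ ($w = -9 - 13 = -22$)
$R = -1007$ ($R = \left(-5 + 24\right) \left(-22 - 31\right) = 19 \left(-53\right) = -1007$)
$27 \left(\left(-6 - 42\right) + R\right) = 27 \left(\left(-6 - 42\right) - 1007\right) = 27 \left(-48 - 1007\right) = 27 \left(-1055\right) = -28485$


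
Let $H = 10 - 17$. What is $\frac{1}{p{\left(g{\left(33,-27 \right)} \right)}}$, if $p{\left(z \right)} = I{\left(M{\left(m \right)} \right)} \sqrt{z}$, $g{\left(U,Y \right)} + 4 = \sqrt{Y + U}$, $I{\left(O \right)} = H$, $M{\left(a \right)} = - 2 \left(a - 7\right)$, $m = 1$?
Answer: $\frac{i}{7 \sqrt{4 - \sqrt{6}}} \approx 0.11473 i$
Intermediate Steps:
$H = -7$
$M{\left(a \right)} = 14 - 2 a$ ($M{\left(a \right)} = - 2 \left(-7 + a\right) = 14 - 2 a$)
$I{\left(O \right)} = -7$
$g{\left(U,Y \right)} = -4 + \sqrt{U + Y}$ ($g{\left(U,Y \right)} = -4 + \sqrt{Y + U} = -4 + \sqrt{U + Y}$)
$p{\left(z \right)} = - 7 \sqrt{z}$
$\frac{1}{p{\left(g{\left(33,-27 \right)} \right)}} = \frac{1}{\left(-7\right) \sqrt{-4 + \sqrt{33 - 27}}} = \frac{1}{\left(-7\right) \sqrt{-4 + \sqrt{6}}} = - \frac{1}{7 \sqrt{-4 + \sqrt{6}}}$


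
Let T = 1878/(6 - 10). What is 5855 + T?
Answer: 10771/2 ≈ 5385.5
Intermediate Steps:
T = -939/2 (T = 1878/(-4) = 1878*(-¼) = -939/2 ≈ -469.50)
5855 + T = 5855 - 939/2 = 10771/2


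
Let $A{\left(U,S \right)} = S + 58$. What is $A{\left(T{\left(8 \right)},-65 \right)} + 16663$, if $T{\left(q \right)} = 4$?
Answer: $16656$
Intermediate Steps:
$A{\left(U,S \right)} = 58 + S$
$A{\left(T{\left(8 \right)},-65 \right)} + 16663 = \left(58 - 65\right) + 16663 = -7 + 16663 = 16656$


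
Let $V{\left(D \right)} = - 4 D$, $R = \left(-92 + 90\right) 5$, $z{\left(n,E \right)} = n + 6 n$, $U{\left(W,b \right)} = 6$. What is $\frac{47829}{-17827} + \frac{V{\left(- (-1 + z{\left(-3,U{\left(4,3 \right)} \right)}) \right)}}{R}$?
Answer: $\frac{545243}{89135} \approx 6.1171$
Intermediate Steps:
$z{\left(n,E \right)} = 7 n$
$R = -10$ ($R = \left(-2\right) 5 = -10$)
$\frac{47829}{-17827} + \frac{V{\left(- (-1 + z{\left(-3,U{\left(4,3 \right)} \right)}) \right)}}{R} = \frac{47829}{-17827} + \frac{\left(-4\right) \left(- (-1 + 7 \left(-3\right))\right)}{-10} = 47829 \left(- \frac{1}{17827}\right) + - 4 \left(- (-1 - 21)\right) \left(- \frac{1}{10}\right) = - \frac{47829}{17827} + - 4 \left(\left(-1\right) \left(-22\right)\right) \left(- \frac{1}{10}\right) = - \frac{47829}{17827} + \left(-4\right) 22 \left(- \frac{1}{10}\right) = - \frac{47829}{17827} - - \frac{44}{5} = - \frac{47829}{17827} + \frac{44}{5} = \frac{545243}{89135}$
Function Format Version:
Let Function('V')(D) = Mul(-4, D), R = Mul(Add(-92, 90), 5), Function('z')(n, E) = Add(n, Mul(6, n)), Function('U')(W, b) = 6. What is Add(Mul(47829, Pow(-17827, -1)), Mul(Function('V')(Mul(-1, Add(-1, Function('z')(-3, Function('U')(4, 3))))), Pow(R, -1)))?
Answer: Rational(545243, 89135) ≈ 6.1171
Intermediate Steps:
Function('z')(n, E) = Mul(7, n)
R = -10 (R = Mul(-2, 5) = -10)
Add(Mul(47829, Pow(-17827, -1)), Mul(Function('V')(Mul(-1, Add(-1, Function('z')(-3, Function('U')(4, 3))))), Pow(R, -1))) = Add(Mul(47829, Pow(-17827, -1)), Mul(Mul(-4, Mul(-1, Add(-1, Mul(7, -3)))), Pow(-10, -1))) = Add(Mul(47829, Rational(-1, 17827)), Mul(Mul(-4, Mul(-1, Add(-1, -21))), Rational(-1, 10))) = Add(Rational(-47829, 17827), Mul(Mul(-4, Mul(-1, -22)), Rational(-1, 10))) = Add(Rational(-47829, 17827), Mul(Mul(-4, 22), Rational(-1, 10))) = Add(Rational(-47829, 17827), Mul(-88, Rational(-1, 10))) = Add(Rational(-47829, 17827), Rational(44, 5)) = Rational(545243, 89135)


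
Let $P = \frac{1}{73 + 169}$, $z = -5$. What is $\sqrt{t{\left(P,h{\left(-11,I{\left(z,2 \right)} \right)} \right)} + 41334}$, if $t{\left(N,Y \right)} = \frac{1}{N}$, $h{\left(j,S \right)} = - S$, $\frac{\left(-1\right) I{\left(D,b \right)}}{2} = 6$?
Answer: $2 \sqrt{10394} \approx 203.9$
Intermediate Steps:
$I{\left(D,b \right)} = -12$ ($I{\left(D,b \right)} = \left(-2\right) 6 = -12$)
$P = \frac{1}{242} \approx 0.0041322$
$\sqrt{t{\left(P,h{\left(-11,I{\left(z,2 \right)} \right)} \right)} + 41334} = \sqrt{\frac{1}{\frac{1}{242}} + 41334} = \sqrt{242 + 41334} = \sqrt{41576} = 2 \sqrt{10394}$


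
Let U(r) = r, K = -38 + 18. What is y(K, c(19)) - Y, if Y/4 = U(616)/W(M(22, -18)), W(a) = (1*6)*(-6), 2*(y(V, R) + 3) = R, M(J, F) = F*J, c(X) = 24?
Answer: 697/9 ≈ 77.444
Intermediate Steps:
K = -20
y(V, R) = -3 + R/2
W(a) = -36 (W(a) = 6*(-6) = -36)
Y = -616/9 (Y = 4*(616/(-36)) = 4*(616*(-1/36)) = 4*(-154/9) = -616/9 ≈ -68.444)
y(K, c(19)) - Y = (-3 + (1/2)*24) - 1*(-616/9) = (-3 + 12) + 616/9 = 9 + 616/9 = 697/9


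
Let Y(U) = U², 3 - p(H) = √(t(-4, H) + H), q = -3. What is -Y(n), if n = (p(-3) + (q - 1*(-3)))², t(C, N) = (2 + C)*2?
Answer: 248 + 24*I*√7 ≈ 248.0 + 63.498*I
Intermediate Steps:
t(C, N) = 4 + 2*C
p(H) = 3 - √(-4 + H) (p(H) = 3 - √((4 + 2*(-4)) + H) = 3 - √((4 - 8) + H) = 3 - √(-4 + H))
n = (3 - I*√7)² (n = ((3 - √(-4 - 3)) + (-3 - 1*(-3)))² = ((3 - √(-7)) + (-3 + 3))² = ((3 - I*√7) + 0)² = (3 - I*√7)² ≈ 2.0 - 15.875*I)
-Y(n) = -((3 - I*√7)²)² = -(3 - I*√7)⁴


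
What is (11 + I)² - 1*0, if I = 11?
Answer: 484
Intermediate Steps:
(11 + I)² - 1*0 = (11 + 11)² - 1*0 = 22² + 0 = 484 + 0 = 484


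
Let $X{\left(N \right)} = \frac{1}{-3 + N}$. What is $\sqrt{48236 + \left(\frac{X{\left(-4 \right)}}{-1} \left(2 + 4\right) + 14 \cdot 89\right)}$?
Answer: $\frac{2 \sqrt{606165}}{7} \approx 222.45$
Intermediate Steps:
$\sqrt{48236 + \left(\frac{X{\left(-4 \right)}}{-1} \left(2 + 4\right) + 14 \cdot 89\right)} = \sqrt{48236 + \left(\frac{1}{\left(-3 - 4\right) \left(-1\right)} \left(2 + 4\right) + 14 \cdot 89\right)} = \sqrt{48236 + \left(\frac{1}{-7} \left(-1\right) 6 + 1246\right)} = \sqrt{48236 + \left(\left(- \frac{1}{7}\right) \left(-1\right) 6 + 1246\right)} = \sqrt{48236 + \left(\frac{1}{7} \cdot 6 + 1246\right)} = \sqrt{48236 + \left(\frac{6}{7} + 1246\right)} = \sqrt{48236 + \frac{8728}{7}} = \sqrt{\frac{346380}{7}} = \frac{2 \sqrt{606165}}{7}$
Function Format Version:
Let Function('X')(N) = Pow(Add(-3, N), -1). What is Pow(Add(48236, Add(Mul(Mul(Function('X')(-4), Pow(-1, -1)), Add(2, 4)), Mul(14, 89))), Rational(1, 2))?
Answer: Mul(Rational(2, 7), Pow(606165, Rational(1, 2))) ≈ 222.45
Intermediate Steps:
Pow(Add(48236, Add(Mul(Mul(Function('X')(-4), Pow(-1, -1)), Add(2, 4)), Mul(14, 89))), Rational(1, 2)) = Pow(Add(48236, Add(Mul(Mul(Pow(Add(-3, -4), -1), Pow(-1, -1)), Add(2, 4)), Mul(14, 89))), Rational(1, 2)) = Pow(Add(48236, Add(Mul(Mul(Pow(-7, -1), -1), 6), 1246)), Rational(1, 2)) = Pow(Add(48236, Add(Mul(Mul(Rational(-1, 7), -1), 6), 1246)), Rational(1, 2)) = Pow(Add(48236, Add(Mul(Rational(1, 7), 6), 1246)), Rational(1, 2)) = Pow(Add(48236, Add(Rational(6, 7), 1246)), Rational(1, 2)) = Pow(Add(48236, Rational(8728, 7)), Rational(1, 2)) = Pow(Rational(346380, 7), Rational(1, 2)) = Mul(Rational(2, 7), Pow(606165, Rational(1, 2)))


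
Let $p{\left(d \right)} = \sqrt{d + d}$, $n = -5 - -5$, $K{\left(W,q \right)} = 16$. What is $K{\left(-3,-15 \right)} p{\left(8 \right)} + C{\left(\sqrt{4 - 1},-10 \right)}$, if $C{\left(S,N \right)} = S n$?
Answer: $64$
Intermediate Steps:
$n = 0$ ($n = -5 + 5 = 0$)
$C{\left(S,N \right)} = 0$ ($C{\left(S,N \right)} = S 0 = 0$)
$p{\left(d \right)} = \sqrt{2} \sqrt{d}$ ($p{\left(d \right)} = \sqrt{2 d} = \sqrt{2} \sqrt{d}$)
$K{\left(-3,-15 \right)} p{\left(8 \right)} + C{\left(\sqrt{4 - 1},-10 \right)} = 16 \sqrt{2} \sqrt{8} + 0 = 16 \sqrt{2} \cdot 2 \sqrt{2} + 0 = 16 \cdot 4 + 0 = 64 + 0 = 64$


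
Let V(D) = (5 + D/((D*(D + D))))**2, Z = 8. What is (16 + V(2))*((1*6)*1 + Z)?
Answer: 4879/8 ≈ 609.88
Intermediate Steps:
V(D) = (5 + 1/(2*D))**2 (V(D) = (5 + D/((D*(2*D))))**2 = (5 + D/((2*D**2)))**2 = (5 + D*(1/(2*D**2)))**2 = (5 + 1/(2*D))**2)
(16 + V(2))*((1*6)*1 + Z) = (16 + (1/4)*(1 + 10*2)**2/2**2)*((1*6)*1 + 8) = (16 + (1/4)*(1/4)*(1 + 20)**2)*(6*1 + 8) = (16 + (1/4)*(1/4)*21**2)*(6 + 8) = (16 + (1/4)*(1/4)*441)*14 = (16 + 441/16)*14 = (697/16)*14 = 4879/8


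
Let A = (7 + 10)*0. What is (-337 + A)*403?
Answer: -135811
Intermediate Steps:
A = 0 (A = 17*0 = 0)
(-337 + A)*403 = (-337 + 0)*403 = -337*403 = -135811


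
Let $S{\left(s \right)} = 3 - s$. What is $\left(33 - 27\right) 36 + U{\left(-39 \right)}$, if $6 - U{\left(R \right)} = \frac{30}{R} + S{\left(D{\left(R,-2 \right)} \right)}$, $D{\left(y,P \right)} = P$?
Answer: $\frac{2831}{13} \approx 217.77$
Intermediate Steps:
$U{\left(R \right)} = 1 - \frac{30}{R}$ ($U{\left(R \right)} = 6 - \left(\frac{30}{R} + \left(3 - -2\right)\right) = 6 - \left(\frac{30}{R} + \left(3 + 2\right)\right) = 6 - \left(\frac{30}{R} + 5\right) = 6 - \left(5 + \frac{30}{R}\right) = 1 - \frac{30}{R}$)
$\left(33 - 27\right) 36 + U{\left(-39 \right)} = \left(33 - 27\right) 36 + \frac{-30 - 39}{-39} = 6 \cdot 36 - - \frac{23}{13} = 216 + \frac{23}{13} = \frac{2831}{13}$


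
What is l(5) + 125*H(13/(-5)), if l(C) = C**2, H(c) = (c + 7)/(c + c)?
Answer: -1050/13 ≈ -80.769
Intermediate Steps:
H(c) = (7 + c)/(2*c) (H(c) = (7 + c)/((2*c)) = (7 + c)*(1/(2*c)) = (7 + c)/(2*c))
l(5) + 125*H(13/(-5)) = 5**2 + 125*((7 + 13/(-5))/(2*((13/(-5))))) = 25 + 125*((7 + 13*(-1/5))/(2*((13*(-1/5))))) = 25 + 125*((7 - 13/5)/(2*(-13/5))) = 25 + 125*((1/2)*(-5/13)*(22/5)) = 25 + 125*(-11/13) = 25 - 1375/13 = -1050/13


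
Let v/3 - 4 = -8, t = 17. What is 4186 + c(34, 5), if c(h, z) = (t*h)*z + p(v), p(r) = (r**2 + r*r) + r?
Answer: 7352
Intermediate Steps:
v = -12 (v = 12 + 3*(-8) = 12 - 24 = -12)
p(r) = r + 2*r**2 (p(r) = (r**2 + r**2) + r = 2*r**2 + r = r + 2*r**2)
c(h, z) = 276 + 17*h*z (c(h, z) = (17*h)*z - 12*(1 + 2*(-12)) = 17*h*z - 12*(1 - 24) = 17*h*z - 12*(-23) = 17*h*z + 276 = 276 + 17*h*z)
4186 + c(34, 5) = 4186 + (276 + 17*34*5) = 4186 + (276 + 2890) = 4186 + 3166 = 7352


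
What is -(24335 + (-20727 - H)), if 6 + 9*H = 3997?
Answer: -28481/9 ≈ -3164.6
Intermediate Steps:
H = 3991/9 (H = -⅔ + (⅑)*3997 = -⅔ + 3997/9 = 3991/9 ≈ 443.44)
-(24335 + (-20727 - H)) = -(24335 + (-20727 - 1*3991/9)) = -(24335 + (-20727 - 3991/9)) = -(24335 - 190534/9) = -1*28481/9 = -28481/9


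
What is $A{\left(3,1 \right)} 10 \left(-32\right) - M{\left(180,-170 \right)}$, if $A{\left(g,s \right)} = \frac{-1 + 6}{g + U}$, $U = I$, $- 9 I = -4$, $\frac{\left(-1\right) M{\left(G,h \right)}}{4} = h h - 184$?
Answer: $\frac{3546384}{31} \approx 1.144 \cdot 10^{5}$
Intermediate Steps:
$M{\left(G,h \right)} = 736 - 4 h^{2}$ ($M{\left(G,h \right)} = - 4 \left(h h - 184\right) = - 4 \left(h^{2} - 184\right) = - 4 \left(-184 + h^{2}\right) = 736 - 4 h^{2}$)
$I = \frac{4}{9}$ ($I = \left(- \frac{1}{9}\right) \left(-4\right) = \frac{4}{9} \approx 0.44444$)
$U = \frac{4}{9} \approx 0.44444$
$A{\left(g,s \right)} = \frac{5}{\frac{4}{9} + g}$ ($A{\left(g,s \right)} = \frac{-1 + 6}{g + \frac{4}{9}} = \frac{5}{\frac{4}{9} + g}$)
$A{\left(3,1 \right)} 10 \left(-32\right) - M{\left(180,-170 \right)} = \frac{45}{4 + 9 \cdot 3} \cdot 10 \left(-32\right) - \left(736 - 4 \left(-170\right)^{2}\right) = \frac{45}{4 + 27} \cdot 10 \left(-32\right) - \left(736 - 115600\right) = \frac{45}{31} \cdot 10 \left(-32\right) - \left(736 - 115600\right) = 45 \cdot \frac{1}{31} \cdot 10 \left(-32\right) - -114864 = \frac{45}{31} \cdot 10 \left(-32\right) + 114864 = \frac{450}{31} \left(-32\right) + 114864 = - \frac{14400}{31} + 114864 = \frac{3546384}{31}$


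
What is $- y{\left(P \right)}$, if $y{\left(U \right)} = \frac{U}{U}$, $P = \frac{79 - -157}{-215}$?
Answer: $-1$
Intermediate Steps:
$P = - \frac{236}{215}$ ($P = \left(79 + 157\right) \left(- \frac{1}{215}\right) = 236 \left(- \frac{1}{215}\right) = - \frac{236}{215} \approx -1.0977$)
$y{\left(U \right)} = 1$
$- y{\left(P \right)} = \left(-1\right) 1 = -1$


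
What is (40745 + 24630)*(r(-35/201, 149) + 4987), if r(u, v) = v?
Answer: 335766000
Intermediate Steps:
(40745 + 24630)*(r(-35/201, 149) + 4987) = (40745 + 24630)*(149 + 4987) = 65375*5136 = 335766000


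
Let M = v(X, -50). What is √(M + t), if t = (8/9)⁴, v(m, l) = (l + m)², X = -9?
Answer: √22842937/81 ≈ 59.005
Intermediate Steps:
M = 3481 (M = (-50 - 9)² = (-59)² = 3481)
t = 4096/6561 (t = (8*(⅑))⁴ = (8/9)⁴ = 4096/6561 ≈ 0.62430)
√(M + t) = √(3481 + 4096/6561) = √(22842937/6561) = √22842937/81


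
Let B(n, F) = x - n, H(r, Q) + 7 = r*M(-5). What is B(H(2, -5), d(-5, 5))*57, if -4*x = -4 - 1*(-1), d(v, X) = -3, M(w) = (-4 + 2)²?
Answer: -57/4 ≈ -14.250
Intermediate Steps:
M(w) = 4 (M(w) = (-2)² = 4)
x = ¾ (x = -(-4 - 1*(-1))/4 = -(-4 + 1)/4 = -¼*(-3) = ¾ ≈ 0.75000)
H(r, Q) = -7 + 4*r (H(r, Q) = -7 + r*4 = -7 + 4*r)
B(n, F) = ¾ - n
B(H(2, -5), d(-5, 5))*57 = (¾ - (-7 + 4*2))*57 = (¾ - (-7 + 8))*57 = (¾ - 1*1)*57 = (¾ - 1)*57 = -¼*57 = -57/4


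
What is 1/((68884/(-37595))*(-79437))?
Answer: 37595/5471938308 ≈ 6.8705e-6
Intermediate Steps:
1/((68884/(-37595))*(-79437)) = -1/79437/(68884*(-1/37595)) = -1/79437/(-68884/37595) = -37595/68884*(-1/79437) = 37595/5471938308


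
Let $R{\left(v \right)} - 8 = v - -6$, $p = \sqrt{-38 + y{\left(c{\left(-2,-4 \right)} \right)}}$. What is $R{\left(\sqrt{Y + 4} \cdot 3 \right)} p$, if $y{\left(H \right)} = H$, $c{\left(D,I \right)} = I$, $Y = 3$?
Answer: $i \sqrt{42} \left(14 + 3 \sqrt{7}\right) \approx 142.17 i$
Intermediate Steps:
$p = i \sqrt{42}$ ($p = \sqrt{-38 - 4} = \sqrt{-42} = i \sqrt{42} \approx 6.4807 i$)
$R{\left(v \right)} = 14 + v$ ($R{\left(v \right)} = 8 + \left(v - -6\right) = 8 + \left(v + 6\right) = 8 + \left(6 + v\right) = 14 + v$)
$R{\left(\sqrt{Y + 4} \cdot 3 \right)} p = \left(14 + \sqrt{3 + 4} \cdot 3\right) i \sqrt{42} = \left(14 + \sqrt{7} \cdot 3\right) i \sqrt{42} = \left(14 + 3 \sqrt{7}\right) i \sqrt{42} = i \sqrt{42} \left(14 + 3 \sqrt{7}\right)$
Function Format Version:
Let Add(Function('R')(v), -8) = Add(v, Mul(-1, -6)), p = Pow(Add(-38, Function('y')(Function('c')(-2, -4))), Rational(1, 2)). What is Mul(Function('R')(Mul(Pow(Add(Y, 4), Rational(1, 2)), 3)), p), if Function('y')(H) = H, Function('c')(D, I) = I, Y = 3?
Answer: Mul(I, Pow(42, Rational(1, 2)), Add(14, Mul(3, Pow(7, Rational(1, 2))))) ≈ Mul(142.17, I)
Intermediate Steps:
p = Mul(I, Pow(42, Rational(1, 2))) (p = Pow(Add(-38, -4), Rational(1, 2)) = Pow(-42, Rational(1, 2)) = Mul(I, Pow(42, Rational(1, 2))) ≈ Mul(6.4807, I))
Function('R')(v) = Add(14, v) (Function('R')(v) = Add(8, Add(v, Mul(-1, -6))) = Add(8, Add(v, 6)) = Add(8, Add(6, v)) = Add(14, v))
Mul(Function('R')(Mul(Pow(Add(Y, 4), Rational(1, 2)), 3)), p) = Mul(Add(14, Mul(Pow(Add(3, 4), Rational(1, 2)), 3)), Mul(I, Pow(42, Rational(1, 2)))) = Mul(Add(14, Mul(Pow(7, Rational(1, 2)), 3)), Mul(I, Pow(42, Rational(1, 2)))) = Mul(Add(14, Mul(3, Pow(7, Rational(1, 2)))), Mul(I, Pow(42, Rational(1, 2)))) = Mul(I, Pow(42, Rational(1, 2)), Add(14, Mul(3, Pow(7, Rational(1, 2)))))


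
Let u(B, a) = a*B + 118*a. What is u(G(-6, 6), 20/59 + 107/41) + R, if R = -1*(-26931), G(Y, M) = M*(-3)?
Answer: 65859389/2419 ≈ 27226.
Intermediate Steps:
G(Y, M) = -3*M
u(B, a) = 118*a + B*a (u(B, a) = B*a + 118*a = 118*a + B*a)
R = 26931
u(G(-6, 6), 20/59 + 107/41) + R = (20/59 + 107/41)*(118 - 3*6) + 26931 = (20*(1/59) + 107*(1/41))*(118 - 18) + 26931 = (20/59 + 107/41)*100 + 26931 = (7133/2419)*100 + 26931 = 713300/2419 + 26931 = 65859389/2419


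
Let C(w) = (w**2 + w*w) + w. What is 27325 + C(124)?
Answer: 58201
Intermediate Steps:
C(w) = w + 2*w**2 (C(w) = (w**2 + w**2) + w = 2*w**2 + w = w + 2*w**2)
27325 + C(124) = 27325 + 124*(1 + 2*124) = 27325 + 124*(1 + 248) = 27325 + 124*249 = 27325 + 30876 = 58201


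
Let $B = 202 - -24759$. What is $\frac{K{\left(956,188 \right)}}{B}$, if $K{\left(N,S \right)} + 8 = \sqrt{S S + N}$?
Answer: $- \frac{8}{24961} + \frac{110 \sqrt{3}}{24961} \approx 0.0073124$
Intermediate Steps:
$K{\left(N,S \right)} = -8 + \sqrt{N + S^{2}}$ ($K{\left(N,S \right)} = -8 + \sqrt{S S + N} = -8 + \sqrt{S^{2} + N} = -8 + \sqrt{N + S^{2}}$)
$B = 24961$ ($B = 202 + 24759 = 24961$)
$\frac{K{\left(956,188 \right)}}{B} = \frac{-8 + \sqrt{956 + 188^{2}}}{24961} = \left(-8 + \sqrt{956 + 35344}\right) \frac{1}{24961} = \left(-8 + \sqrt{36300}\right) \frac{1}{24961} = \left(-8 + 110 \sqrt{3}\right) \frac{1}{24961} = - \frac{8}{24961} + \frac{110 \sqrt{3}}{24961}$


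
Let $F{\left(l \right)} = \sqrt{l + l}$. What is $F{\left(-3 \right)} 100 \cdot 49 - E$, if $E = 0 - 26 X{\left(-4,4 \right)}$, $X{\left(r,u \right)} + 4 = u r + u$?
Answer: $-416 + 4900 i \sqrt{6} \approx -416.0 + 12003.0 i$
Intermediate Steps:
$X{\left(r,u \right)} = -4 + u + r u$ ($X{\left(r,u \right)} = -4 + \left(u r + u\right) = -4 + \left(r u + u\right) = -4 + \left(u + r u\right) = -4 + u + r u$)
$F{\left(l \right)} = \sqrt{2} \sqrt{l}$ ($F{\left(l \right)} = \sqrt{2 l} = \sqrt{2} \sqrt{l}$)
$E = 416$ ($E = 0 - 26 \left(-4 + 4 - 16\right) = 0 - -416 = 0 + 416 = 416$)
$F{\left(-3 \right)} 100 \cdot 49 - E = \sqrt{2} \sqrt{-3} \cdot 100 \cdot 49 - 416 = \sqrt{2} i \sqrt{3} \cdot 4900 - 416 = i \sqrt{6} \cdot 4900 - 416 = 4900 i \sqrt{6} - 416 = -416 + 4900 i \sqrt{6}$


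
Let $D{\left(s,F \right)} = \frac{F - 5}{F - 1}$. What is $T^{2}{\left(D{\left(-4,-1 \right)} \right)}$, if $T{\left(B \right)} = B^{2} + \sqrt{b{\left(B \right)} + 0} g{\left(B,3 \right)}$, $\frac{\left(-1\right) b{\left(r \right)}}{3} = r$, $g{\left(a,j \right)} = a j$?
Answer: $-648 + 486 i \approx -648.0 + 486.0 i$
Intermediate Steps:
$b{\left(r \right)} = - 3 r$
$D{\left(s,F \right)} = \frac{-5 + F}{-1 + F}$
$T{\left(B \right)} = B^{2} + 3 B \sqrt{3} \sqrt{- B}$ ($T{\left(B \right)} = B^{2} + \sqrt{- 3 B + 0} B 3 = B^{2} + \sqrt{- 3 B} 3 B = B^{2} + \sqrt{3} \sqrt{- B} 3 B = B^{2} + 3 B \sqrt{3} \sqrt{- B}$)
$T^{2}{\left(D{\left(-4,-1 \right)} \right)} = \left(\left(\frac{-5 - 1}{-1 - 1}\right)^{2} - 3 \sqrt{3} \left(- \frac{-5 - 1}{-1 - 1}\right)^{\frac{3}{2}}\right)^{2} = \left(\left(\frac{1}{-2} \left(-6\right)\right)^{2} - 3 \sqrt{3} \left(- \frac{-6}{-2}\right)^{\frac{3}{2}}\right)^{2} = \left(\left(\left(- \frac{1}{2}\right) \left(-6\right)\right)^{2} - 3 \sqrt{3} \left(- \frac{\left(-1\right) \left(-6\right)}{2}\right)^{\frac{3}{2}}\right)^{2} = \left(3^{2} - 3 \sqrt{3} \left(\left(-1\right) 3\right)^{\frac{3}{2}}\right)^{2} = \left(9 - 3 \sqrt{3} \left(-3\right)^{\frac{3}{2}}\right)^{2} = \left(9 - 3 \sqrt{3} \left(- 3 i \sqrt{3}\right)\right)^{2} = \left(9 + 27 i\right)^{2}$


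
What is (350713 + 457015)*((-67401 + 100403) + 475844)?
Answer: 411009161888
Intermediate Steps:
(350713 + 457015)*((-67401 + 100403) + 475844) = 807728*(33002 + 475844) = 807728*508846 = 411009161888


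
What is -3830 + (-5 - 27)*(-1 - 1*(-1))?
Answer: -3830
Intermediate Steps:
-3830 + (-5 - 27)*(-1 - 1*(-1)) = -3830 - 32*(-1 + 1) = -3830 - 32*0 = -3830 + 0 = -3830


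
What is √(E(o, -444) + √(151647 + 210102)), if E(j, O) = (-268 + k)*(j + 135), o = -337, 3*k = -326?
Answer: √(684780 + 9*√361749)/3 ≈ 276.93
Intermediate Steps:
k = -326/3 (k = (⅓)*(-326) = -326/3 ≈ -108.67)
E(j, O) = -50850 - 1130*j/3 (E(j, O) = (-268 - 326/3)*(j + 135) = -1130*(135 + j)/3 = -50850 - 1130*j/3)
√(E(o, -444) + √(151647 + 210102)) = √((-50850 - 1130/3*(-337)) + √(151647 + 210102)) = √((-50850 + 380810/3) + √361749) = √(228260/3 + √361749)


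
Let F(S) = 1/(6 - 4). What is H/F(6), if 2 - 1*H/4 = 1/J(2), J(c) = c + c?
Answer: 14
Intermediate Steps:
J(c) = 2*c
F(S) = ½ (F(S) = 1/2 = ½)
H = 7 (H = 8 - 4/(2*2) = 8 - 4/4 = 8 - 4*¼ = 8 - 1 = 7)
H/F(6) = 7/(½) = 2*7 = 14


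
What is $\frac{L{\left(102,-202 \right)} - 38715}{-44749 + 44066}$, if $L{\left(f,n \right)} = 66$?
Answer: $\frac{38649}{683} \approx 56.587$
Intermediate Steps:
$\frac{L{\left(102,-202 \right)} - 38715}{-44749 + 44066} = \frac{66 - 38715}{-44749 + 44066} = - \frac{38649}{-683} = \left(-38649\right) \left(- \frac{1}{683}\right) = \frac{38649}{683}$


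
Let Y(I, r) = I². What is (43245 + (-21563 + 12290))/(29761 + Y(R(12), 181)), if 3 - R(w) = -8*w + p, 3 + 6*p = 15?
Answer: 16986/19585 ≈ 0.86730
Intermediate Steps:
p = 2 (p = -½ + (⅙)*15 = -½ + 5/2 = 2)
R(w) = 1 + 8*w (R(w) = 3 - (-8*w + 2) = 3 - (2 - 8*w) = 3 + (-2 + 8*w) = 1 + 8*w)
(43245 + (-21563 + 12290))/(29761 + Y(R(12), 181)) = (43245 + (-21563 + 12290))/(29761 + (1 + 8*12)²) = (43245 - 9273)/(29761 + (1 + 96)²) = 33972/(29761 + 97²) = 33972/(29761 + 9409) = 33972/39170 = 33972*(1/39170) = 16986/19585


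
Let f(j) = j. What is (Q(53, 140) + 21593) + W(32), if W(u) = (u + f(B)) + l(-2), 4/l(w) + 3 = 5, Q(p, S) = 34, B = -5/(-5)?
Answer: 21662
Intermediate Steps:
B = 1 (B = -5*(-⅕) = 1)
l(w) = 2 (l(w) = 4/(-3 + 5) = 4/2 = 4*(½) = 2)
W(u) = 3 + u (W(u) = (u + 1) + 2 = (1 + u) + 2 = 3 + u)
(Q(53, 140) + 21593) + W(32) = (34 + 21593) + (3 + 32) = 21627 + 35 = 21662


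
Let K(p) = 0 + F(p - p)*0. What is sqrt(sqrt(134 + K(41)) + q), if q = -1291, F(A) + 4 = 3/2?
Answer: sqrt(-1291 + sqrt(134)) ≈ 35.769*I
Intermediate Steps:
F(A) = -5/2 (F(A) = -4 + 3/2 = -5/2)
K(p) = 0 (K(p) = 0 - 5/2*0 = 0 + 0 = 0)
sqrt(sqrt(134 + K(41)) + q) = sqrt(sqrt(134 + 0) - 1291) = sqrt(sqrt(134) - 1291) = sqrt(-1291 + sqrt(134))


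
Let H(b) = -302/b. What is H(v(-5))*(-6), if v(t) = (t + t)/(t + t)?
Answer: 1812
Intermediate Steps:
v(t) = 1 (v(t) = (2*t)/((2*t)) = (2*t)*(1/(2*t)) = 1)
H(v(-5))*(-6) = -302/1*(-6) = -302*1*(-6) = -302*(-6) = 1812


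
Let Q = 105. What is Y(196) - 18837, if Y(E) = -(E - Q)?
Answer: -18928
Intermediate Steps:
Y(E) = 105 - E (Y(E) = -(E - 1*105) = -(E - 105) = -(-105 + E) = 105 - E)
Y(196) - 18837 = (105 - 1*196) - 18837 = (105 - 196) - 18837 = -91 - 18837 = -18928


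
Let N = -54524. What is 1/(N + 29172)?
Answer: -1/25352 ≈ -3.9445e-5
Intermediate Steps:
1/(N + 29172) = 1/(-54524 + 29172) = 1/(-25352) = -1/25352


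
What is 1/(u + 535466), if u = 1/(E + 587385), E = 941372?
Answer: 1528757/818597395763 ≈ 1.8675e-6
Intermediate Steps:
u = 1/1528757 (u = 1/(941372 + 587385) = 1/1528757 ≈ 6.5413e-7)
1/(u + 535466) = 1/(1/1528757 + 535466) = 1/(818597395763/1528757) = 1528757/818597395763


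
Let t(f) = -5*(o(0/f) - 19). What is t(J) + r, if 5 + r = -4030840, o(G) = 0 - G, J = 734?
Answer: -4030750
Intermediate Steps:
o(G) = -G
r = -4030845 (r = -5 - 4030840 = -4030845)
t(f) = 95 (t(f) = -5*(-0/f - 19) = -5*(-1*0 - 19) = -5*(0 - 19) = -5*(-19) = 95)
t(J) + r = 95 - 4030845 = -4030750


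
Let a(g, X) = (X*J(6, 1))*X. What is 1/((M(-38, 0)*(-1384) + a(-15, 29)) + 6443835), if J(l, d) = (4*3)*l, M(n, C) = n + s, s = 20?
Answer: 1/6529299 ≈ 1.5316e-7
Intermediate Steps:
M(n, C) = 20 + n (M(n, C) = n + 20 = 20 + n)
J(l, d) = 12*l
a(g, X) = 72*X² (a(g, X) = (X*(12*6))*X = (X*72)*X = (72*X)*X = 72*X²)
1/((M(-38, 0)*(-1384) + a(-15, 29)) + 6443835) = 1/(((20 - 38)*(-1384) + 72*29²) + 6443835) = 1/((-18*(-1384) + 72*841) + 6443835) = 1/((24912 + 60552) + 6443835) = 1/(85464 + 6443835) = 1/6529299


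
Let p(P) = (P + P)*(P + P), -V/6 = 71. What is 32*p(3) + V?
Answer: 726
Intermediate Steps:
V = -426 (V = -6*71 = -426)
p(P) = 4*P² (p(P) = (2*P)*(2*P) = 4*P²)
32*p(3) + V = 32*(4*3²) - 426 = 32*(4*9) - 426 = 32*36 - 426 = 1152 - 426 = 726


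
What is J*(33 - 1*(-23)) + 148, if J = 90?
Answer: 5188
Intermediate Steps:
J*(33 - 1*(-23)) + 148 = 90*(33 - 1*(-23)) + 148 = 90*(33 + 23) + 148 = 90*56 + 148 = 5040 + 148 = 5188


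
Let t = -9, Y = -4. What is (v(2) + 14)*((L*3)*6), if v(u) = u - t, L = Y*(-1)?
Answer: 1800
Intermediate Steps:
L = 4 (L = -4*(-1) = 4)
v(u) = 9 + u (v(u) = u - 1*(-9) = u + 9 = 9 + u)
(v(2) + 14)*((L*3)*6) = ((9 + 2) + 14)*((4*3)*6) = (11 + 14)*(12*6) = 25*72 = 1800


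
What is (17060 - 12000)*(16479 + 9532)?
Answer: 131615660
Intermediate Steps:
(17060 - 12000)*(16479 + 9532) = 5060*26011 = 131615660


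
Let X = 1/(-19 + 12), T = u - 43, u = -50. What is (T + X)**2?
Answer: 425104/49 ≈ 8675.6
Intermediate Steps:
T = -93 (T = -50 - 43 = -93)
X = -1/7 (X = 1/(-7) = -1/7 ≈ -0.14286)
(T + X)**2 = (-93 - 1/7)**2 = (-652/7)**2 = 425104/49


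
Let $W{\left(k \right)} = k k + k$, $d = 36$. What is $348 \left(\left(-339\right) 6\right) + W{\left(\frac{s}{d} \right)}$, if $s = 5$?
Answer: $- \frac{917350067}{1296} \approx -7.0783 \cdot 10^{5}$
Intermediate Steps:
$W{\left(k \right)} = k + k^{2}$ ($W{\left(k \right)} = k^{2} + k = k + k^{2}$)
$348 \left(\left(-339\right) 6\right) + W{\left(\frac{s}{d} \right)} = 348 \left(\left(-339\right) 6\right) + \frac{5}{36} \left(1 + \frac{5}{36}\right) = 348 \left(-2034\right) + 5 \cdot \frac{1}{36} \left(1 + 5 \cdot \frac{1}{36}\right) = -707832 + \frac{5 \left(1 + \frac{5}{36}\right)}{36} = -707832 + \frac{5}{36} \cdot \frac{41}{36} = -707832 + \frac{205}{1296} = - \frac{917350067}{1296}$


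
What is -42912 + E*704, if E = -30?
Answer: -64032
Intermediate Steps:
-42912 + E*704 = -42912 - 30*704 = -42912 - 21120 = -64032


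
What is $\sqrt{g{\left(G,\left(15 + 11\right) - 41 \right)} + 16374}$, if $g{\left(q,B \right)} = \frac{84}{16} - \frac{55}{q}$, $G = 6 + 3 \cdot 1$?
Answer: $\frac{\sqrt{589433}}{6} \approx 127.96$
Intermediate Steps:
$G = 9$ ($G = 6 + 3 = 9$)
$g{\left(q,B \right)} = \frac{21}{4} - \frac{55}{q}$ ($g{\left(q,B \right)} = 84 \cdot \frac{1}{16} - \frac{55}{q} = \frac{21}{4} - \frac{55}{q}$)
$\sqrt{g{\left(G,\left(15 + 11\right) - 41 \right)} + 16374} = \sqrt{\left(\frac{21}{4} - \frac{55}{9}\right) + 16374} = \sqrt{- \frac{31}{36} + 16374} = \sqrt{\frac{589433}{36}} = \frac{\sqrt{589433}}{6}$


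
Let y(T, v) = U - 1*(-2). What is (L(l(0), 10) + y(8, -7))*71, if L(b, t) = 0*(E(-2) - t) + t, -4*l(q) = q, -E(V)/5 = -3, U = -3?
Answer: 639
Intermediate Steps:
E(V) = 15 (E(V) = -5*(-3) = 15)
l(q) = -q/4
y(T, v) = -1 (y(T, v) = -3 - 1*(-2) = -3 + 2 = -1)
L(b, t) = t (L(b, t) = 0*(15 - t) + t = 0 + t = t)
(L(l(0), 10) + y(8, -7))*71 = (10 - 1)*71 = 9*71 = 639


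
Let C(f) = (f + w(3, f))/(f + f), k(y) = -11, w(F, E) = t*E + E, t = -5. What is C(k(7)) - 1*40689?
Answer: -81381/2 ≈ -40691.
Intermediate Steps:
w(F, E) = -4*E (w(F, E) = -5*E + E = -4*E)
C(f) = -3/2 (C(f) = (f - 4*f)/(f + f) = (-3*f)/((2*f)) = (-3*f)*(1/(2*f)) = -3/2)
C(k(7)) - 1*40689 = -3/2 - 1*40689 = -3/2 - 40689 = -81381/2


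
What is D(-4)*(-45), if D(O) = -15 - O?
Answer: 495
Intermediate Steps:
D(-4)*(-45) = (-15 - 1*(-4))*(-45) = (-15 + 4)*(-45) = -11*(-45) = 495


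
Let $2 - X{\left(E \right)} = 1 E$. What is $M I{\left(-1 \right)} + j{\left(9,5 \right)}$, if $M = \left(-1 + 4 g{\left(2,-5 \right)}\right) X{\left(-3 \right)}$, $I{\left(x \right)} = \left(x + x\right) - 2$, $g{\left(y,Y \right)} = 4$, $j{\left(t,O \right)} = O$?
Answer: $-295$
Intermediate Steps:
$X{\left(E \right)} = 2 - E$ ($X{\left(E \right)} = 2 - 1 E = 2 - E$)
$I{\left(x \right)} = -2 + 2 x$ ($I{\left(x \right)} = 2 x - 2 = -2 + 2 x$)
$M = 75$ ($M = \left(-1 + 4 \cdot 4\right) \left(2 - -3\right) = \left(-1 + 16\right) \left(2 + 3\right) = 15 \cdot 5 = 75$)
$M I{\left(-1 \right)} + j{\left(9,5 \right)} = 75 \left(-2 + 2 \left(-1\right)\right) + 5 = 75 \left(-2 - 2\right) + 5 = 75 \left(-4\right) + 5 = -300 + 5 = -295$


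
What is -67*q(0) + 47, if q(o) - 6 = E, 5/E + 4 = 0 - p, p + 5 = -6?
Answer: -2820/7 ≈ -402.86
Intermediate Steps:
p = -11 (p = -5 - 6 = -11)
E = 5/7 (E = 5/(-4 + (0 - 1*(-11))) = 5/(-4 + (0 + 11)) = 5/(-4 + 11) = 5/7 ≈ 0.71429)
q(o) = 47/7 (q(o) = 6 + 5/7 = 47/7)
-67*q(0) + 47 = -67*47/7 + 47 = -3149/7 + 47 = -2820/7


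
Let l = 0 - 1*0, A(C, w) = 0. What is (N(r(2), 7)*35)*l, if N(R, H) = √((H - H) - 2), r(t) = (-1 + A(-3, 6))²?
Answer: 0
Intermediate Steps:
r(t) = 1 (r(t) = (-1 + 0)² = (-1)² = 1)
N(R, H) = I*√2 (N(R, H) = √(0 - 2) = √(-2) = I*√2)
l = 0 (l = 0 + 0 = 0)
(N(r(2), 7)*35)*l = ((I*√2)*35)*0 = (35*I*√2)*0 = 0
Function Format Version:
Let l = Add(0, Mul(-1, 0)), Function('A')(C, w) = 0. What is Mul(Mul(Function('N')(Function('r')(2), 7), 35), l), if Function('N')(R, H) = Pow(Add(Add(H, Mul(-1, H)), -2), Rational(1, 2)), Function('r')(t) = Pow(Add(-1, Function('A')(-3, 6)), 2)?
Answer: 0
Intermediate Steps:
Function('r')(t) = 1 (Function('r')(t) = Pow(Add(-1, 0), 2) = Pow(-1, 2) = 1)
Function('N')(R, H) = Mul(I, Pow(2, Rational(1, 2))) (Function('N')(R, H) = Pow(Add(0, -2), Rational(1, 2)) = Pow(-2, Rational(1, 2)) = Mul(I, Pow(2, Rational(1, 2))))
l = 0 (l = Add(0, 0) = 0)
Mul(Mul(Function('N')(Function('r')(2), 7), 35), l) = Mul(Mul(Mul(I, Pow(2, Rational(1, 2))), 35), 0) = Mul(Mul(35, I, Pow(2, Rational(1, 2))), 0) = 0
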